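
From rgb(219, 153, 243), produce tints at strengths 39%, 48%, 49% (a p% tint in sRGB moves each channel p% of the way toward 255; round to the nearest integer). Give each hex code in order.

#e9c1f8, #eccaf9, #edcbf9

39%: (219 + 14.04 = 233.04→233, 153 + 39.78 = 192.78→193, 243 + 4.68 = 247.68→248) → #e9c1f8
48%: (219 + 17.28 = 236.28→236, 153 + 48.96 = 201.96→202, 243 + 5.76 = 248.76→249) → #eccaf9
49%: (219 + 17.64 = 236.64→237, 153 + 49.98 = 202.98→203, 243 + 5.88 = 248.88→249) → #edcbf9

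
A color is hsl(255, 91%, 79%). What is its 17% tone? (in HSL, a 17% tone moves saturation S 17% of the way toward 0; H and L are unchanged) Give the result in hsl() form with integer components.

hsl(255, 76%, 79%)

S moves 17% from 91 toward 0: 91 − 15.47 = 75.53 → 76.
H and L are unchanged.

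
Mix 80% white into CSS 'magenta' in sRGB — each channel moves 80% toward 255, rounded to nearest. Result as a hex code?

#FFCCFF

CSS magenta is rgb(255, 0, 255).
An 80% tint moves each channel 80% toward 255:
  R: 255 + 0.8×(255−255) = 255 + 0 = 255 → 255
  G: 0 + 0.8×(255−0) = 0 + 204 = 204 → 204
  B: 255 + 0.8×(255−255) = 255 + 0 = 255 → 255
rgb(255, 204, 255) = #FFCCFF.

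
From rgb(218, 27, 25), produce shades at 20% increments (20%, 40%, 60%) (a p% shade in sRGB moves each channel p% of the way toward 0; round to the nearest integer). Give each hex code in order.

#AE1614, #83100F, #570B0A

20%: (218 − 43.6 = 174.4→174, 27 − 5.4 = 21.6→22, 25 − 5 = 20→20) → #AE1614
40%: (218 − 87.2 = 130.8→131, 27 − 10.8 = 16.2→16, 25 − 10 = 15→15) → #83100F
60%: (218 − 130.8 = 87.2→87, 27 − 16.2 = 10.8→11, 25 − 15 = 10→10) → #570B0A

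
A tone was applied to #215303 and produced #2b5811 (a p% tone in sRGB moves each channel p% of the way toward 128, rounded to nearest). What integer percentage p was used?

11%

#215303 is rgb(33, 83, 3); #2b5811 is rgb(43, 88, 17).
On the B channel (widest range): 17 ≈ 3 + (p/100)(128 − 3), so p ≈ 100×(17 − 3)/(128 − 3) = 1400/125 = 11.20.
p = 11 reproduces all three channels after rounding.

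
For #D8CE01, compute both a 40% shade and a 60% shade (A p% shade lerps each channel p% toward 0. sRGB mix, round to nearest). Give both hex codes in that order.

#827C01, #565200

#D8CE01 is rgb(216, 206, 1).
40% shade:
  R: 216 + 0.4×(0−216) = 216 − 86.4 = 129.6 → 130
  G: 206 − 82.4 = 123.6 → 124
  B: 1 + 0.4×(0−1) = 1 − 0.4 = 0.6 → 1
  → #827C01
60% shade:
  R: 216 − 129.6 = 86.4 → 86
  G: 206 − 123.6 = 82.4 → 82
  B: 1 + 0.6×(0−1) = 1 − 0.6 = 0.4 → 0
  → #565200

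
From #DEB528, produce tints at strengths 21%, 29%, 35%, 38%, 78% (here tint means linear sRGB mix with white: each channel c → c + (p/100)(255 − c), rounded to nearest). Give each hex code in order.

#E5C555, #E8CA66, #EACF73, #EBD17A, #F8EFD0

#DEB528 is rgb(222, 181, 40).
21%: (222 + 6.93 = 228.93→229, 181 + 15.54 = 196.54→197, 40 + 45.15 = 85.15→85) → #E5C555
29%: (222 + 9.57 = 231.57→232, 181 + 21.46 = 202.46→202, 40 + 62.35 = 102.35→102) → #E8CA66
35%: (222 + 11.55 = 233.55→234, 181 + 25.9 = 206.9→207, 40 + 75.25 = 115.25→115) → #EACF73
38%: (222 + 12.54 = 234.54→235, 181 + 28.12 = 209.12→209, 40 + 81.7 = 121.7→122) → #EBD17A
78%: (222 + 25.74 = 247.74→248, 181 + 57.72 = 238.72→239, 40 + 167.7 = 207.7→208) → #F8EFD0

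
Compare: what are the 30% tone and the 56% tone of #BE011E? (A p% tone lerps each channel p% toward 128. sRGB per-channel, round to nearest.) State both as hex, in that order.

#BE011E is rgb(190, 1, 30).
30% tone:
  R: 190 − 18.6 = 171.4 → 171
  G: 1 + 38.1 = 39.1 → 39
  B: 30 + 0.3×(128−30) = 30 + 29.4 = 59.4 → 59
  → #AB273B
56% tone:
  R: 190 − 34.72 = 155.28 → 155
  G: 1 + 0.56×(128−1) = 1 + 71.12 = 72.12 → 72
  B: 30 + 0.56×(128−30) = 30 + 54.88 = 84.88 → 85
  → #9B4855

#AB273B, #9B4855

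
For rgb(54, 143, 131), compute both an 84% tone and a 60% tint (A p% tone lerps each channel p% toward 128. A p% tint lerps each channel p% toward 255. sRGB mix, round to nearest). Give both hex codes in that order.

84% tone:
  R: 54 + 0.84×(128−54) = 54 + 62.16 = 116.16 → 116
  G: 143 + 0.84×(128−143) = 143 − 12.6 = 130.4 → 130
  B: 131 + 0.84×(128−131) = 131 − 2.52 = 128.48 → 128
  → #748280
60% tint:
  R: 54 + 0.6×(255−54) = 54 + 120.6 = 174.6 → 175
  G: 143 + 67.2 = 210.2 → 210
  B: 131 + 74.4 = 205.4 → 205
  → #AFD2CD

#748280, #AFD2CD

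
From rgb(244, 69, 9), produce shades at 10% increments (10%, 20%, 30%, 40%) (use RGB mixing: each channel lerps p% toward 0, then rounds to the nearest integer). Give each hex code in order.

#dc3e08, #c33707, #ab3006, #922905

10%: (244 − 24.4 = 219.6→220, 69 − 6.9 = 62.1→62, 9 − 0.9 = 8.1→8) → #dc3e08
20%: (244 − 48.8 = 195.2→195, 69 − 13.8 = 55.2→55, 9 − 1.8 = 7.2→7) → #c33707
30%: (244 − 73.2 = 170.8→171, 69 − 20.7 = 48.3→48, 9 − 2.7 = 6.3→6) → #ab3006
40%: (244 − 97.6 = 146.4→146, 69 − 27.6 = 41.4→41, 9 − 3.6 = 5.4→5) → #922905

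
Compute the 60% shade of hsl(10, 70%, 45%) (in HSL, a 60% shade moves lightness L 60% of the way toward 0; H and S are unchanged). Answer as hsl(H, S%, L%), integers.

hsl(10, 70%, 18%)

L moves 60% from 45 toward 0: 45 − 27 = 18 → 18.
H and S are unchanged.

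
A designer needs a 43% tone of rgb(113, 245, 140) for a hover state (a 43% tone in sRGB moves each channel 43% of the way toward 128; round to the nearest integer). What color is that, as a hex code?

A 43% tone moves each channel 43% toward 128:
  R: 113 + 6.45 = 119.45 → 119
  G: 245 − 50.31 = 194.69 → 195
  B: 140 + 0.43×(128−140) = 140 − 5.16 = 134.84 → 135
rgb(119, 195, 135) = #77c387.

#77c387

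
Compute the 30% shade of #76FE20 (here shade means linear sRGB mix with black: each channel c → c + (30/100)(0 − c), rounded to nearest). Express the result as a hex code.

#53B216

#76FE20 is rgb(118, 254, 32).
Per channel, c → c + 0.3(0 − c):
  R: 118 + 0.3×(0−118) = 118 − 35.4 = 82.6 → 83
  G: 254 + 0.3×(0−254) = 254 − 76.2 = 177.8 → 178
  B: 32 − 9.6 = 22.4 → 22
rgb(83, 178, 22) = #53B216.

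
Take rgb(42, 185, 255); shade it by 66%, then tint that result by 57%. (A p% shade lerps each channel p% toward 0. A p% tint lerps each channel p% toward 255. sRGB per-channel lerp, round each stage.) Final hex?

#97acb7

Lerp each channel 66% toward 0:
  R: 42 − 27.72 = 14.28 → 14
  G: 185 + 0.66×(0−185) = 185 − 122.1 = 62.9 → 63
  B: 255 + 0.66×(0−255) = 255 − 168.3 = 86.7 → 87
After the shade: rgb(14, 63, 87) = #0e3f57.
Per channel, c → c + 0.57(255 − c):
  R: 14 + 0.57×(255−14) = 14 + 137.37 = 151.37 → 151
  G: 63 + 0.57×(255−63) = 63 + 109.44 = 172.44 → 172
  B: 87 + 0.57×(255−87) = 87 + 95.76 = 182.76 → 183
rgb(151, 172, 183) = #97acb7.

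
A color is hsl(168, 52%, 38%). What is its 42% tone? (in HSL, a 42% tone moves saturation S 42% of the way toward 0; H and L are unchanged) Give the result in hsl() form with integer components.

hsl(168, 30%, 38%)

S moves 42% from 52 toward 0: 52 − 21.84 = 30.16 → 30.
H and L are unchanged.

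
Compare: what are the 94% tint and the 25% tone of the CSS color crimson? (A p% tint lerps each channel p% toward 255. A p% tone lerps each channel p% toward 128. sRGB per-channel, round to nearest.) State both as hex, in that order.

CSS crimson is rgb(220, 20, 60).
94% tint:
  R: 220 + 0.94×(255−220) = 220 + 32.9 = 252.9 → 253
  G: 20 + 220.9 = 240.9 → 241
  B: 60 + 0.94×(255−60) = 60 + 183.3 = 243.3 → 243
  → #fdf1f3
25% tone:
  R: 220 + 0.25×(128−220) = 220 − 23 = 197 → 197
  G: 20 + 0.25×(128−20) = 20 + 27 = 47 → 47
  B: 60 + 17 = 77 → 77
  → #c52f4d

#fdf1f3, #c52f4d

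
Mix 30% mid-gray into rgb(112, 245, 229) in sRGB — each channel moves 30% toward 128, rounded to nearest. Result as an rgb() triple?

rgb(117, 210, 199)

Lerp each channel 30% toward 128:
  R: 112 + 4.8 = 116.8 → 117
  G: 245 − 35.1 = 209.9 → 210
  B: 229 + 0.3×(128−229) = 229 − 30.3 = 198.7 → 199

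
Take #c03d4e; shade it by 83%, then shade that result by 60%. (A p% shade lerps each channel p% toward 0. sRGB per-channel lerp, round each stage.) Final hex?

#0d0405

#c03d4e is rgb(192, 61, 78).
Lerp each channel 83% toward 0:
  R: 192 + 0.83×(0−192) = 192 − 159.36 = 32.64 → 33
  G: 61 + 0.83×(0−61) = 61 − 50.63 = 10.37 → 10
  B: 78 + 0.83×(0−78) = 78 − 64.74 = 13.26 → 13
After the shade: rgb(33, 10, 13) = #210a0d.
Lerp each channel 60% toward 0:
  R: 33 + 0.6×(0−33) = 33 − 19.8 = 13.2 → 13
  G: 10 − 6 = 4 → 4
  B: 13 + 0.6×(0−13) = 13 − 7.8 = 5.2 → 5
rgb(13, 4, 5) = #0d0405.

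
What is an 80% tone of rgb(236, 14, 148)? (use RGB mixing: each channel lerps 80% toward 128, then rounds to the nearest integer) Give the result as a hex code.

Per channel, c → c + 0.8(128 − c):
  R: 236 − 86.4 = 149.6 → 150
  G: 14 + 0.8×(128−14) = 14 + 91.2 = 105.2 → 105
  B: 148 − 16 = 132 → 132
rgb(150, 105, 132) = #966984.

#966984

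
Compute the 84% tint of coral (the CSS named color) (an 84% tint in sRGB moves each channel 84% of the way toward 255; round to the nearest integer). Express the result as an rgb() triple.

CSS coral is rgb(255, 127, 80).
Lerp each channel 84% toward 255:
  R: 255 + 0.84×(255−255) = 255 + 0 = 255 → 255
  G: 127 + 107.52 = 234.52 → 235
  B: 80 + 147 = 227 → 227

rgb(255, 235, 227)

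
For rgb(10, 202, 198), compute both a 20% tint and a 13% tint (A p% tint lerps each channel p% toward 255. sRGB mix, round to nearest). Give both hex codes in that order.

#3bd5d1, #2ad1cd

20% tint:
  R: 10 + 0.2×(255−10) = 10 + 49 = 59 → 59
  G: 202 + 0.2×(255−202) = 202 + 10.6 = 212.6 → 213
  B: 198 + 11.4 = 209.4 → 209
  → #3bd5d1
13% tint:
  R: 10 + 0.13×(255−10) = 10 + 31.85 = 41.85 → 42
  G: 202 + 0.13×(255−202) = 202 + 6.89 = 208.89 → 209
  B: 198 + 7.41 = 205.41 → 205
  → #2ad1cd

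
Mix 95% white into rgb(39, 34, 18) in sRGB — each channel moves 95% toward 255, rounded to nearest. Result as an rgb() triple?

rgb(244, 244, 243)

Lerp each channel 95% toward 255:
  R: 39 + 0.95×(255−39) = 39 + 205.2 = 244.2 → 244
  G: 34 + 0.95×(255−34) = 34 + 209.95 = 243.95 → 244
  B: 18 + 225.15 = 243.15 → 243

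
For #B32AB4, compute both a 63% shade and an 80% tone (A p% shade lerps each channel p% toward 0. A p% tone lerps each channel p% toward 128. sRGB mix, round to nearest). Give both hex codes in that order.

#421043, #8A6F8A

#B32AB4 is rgb(179, 42, 180).
63% shade:
  R: 179 + 0.63×(0−179) = 179 − 112.77 = 66.23 → 66
  G: 42 + 0.63×(0−42) = 42 − 26.46 = 15.54 → 16
  B: 180 + 0.63×(0−180) = 180 − 113.4 = 66.6 → 67
  → #421043
80% tone:
  R: 179 + 0.8×(128−179) = 179 − 40.8 = 138.2 → 138
  G: 42 + 0.8×(128−42) = 42 + 68.8 = 110.8 → 111
  B: 180 + 0.8×(128−180) = 180 − 41.6 = 138.4 → 138
  → #8A6F8A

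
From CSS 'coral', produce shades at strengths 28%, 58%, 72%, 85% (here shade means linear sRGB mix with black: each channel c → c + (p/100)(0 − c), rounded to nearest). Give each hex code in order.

CSS coral is rgb(255, 127, 80).
28%: (255 − 71.4 = 183.6→184, 127 − 35.56 = 91.44→91, 80 − 22.4 = 57.6→58) → #b85b3a
58%: (255 − 147.9 = 107.1→107, 127 − 73.66 = 53.34→53, 80 − 46.4 = 33.6→34) → #6b3522
72%: (255 − 183.6 = 71.4→71, 127 − 91.44 = 35.56→36, 80 − 57.6 = 22.4→22) → #472416
85%: (255 − 216.75 = 38.25→38, 127 − 107.95 = 19.05→19, 80 − 68 = 12→12) → #26130c

#b85b3a, #6b3522, #472416, #26130c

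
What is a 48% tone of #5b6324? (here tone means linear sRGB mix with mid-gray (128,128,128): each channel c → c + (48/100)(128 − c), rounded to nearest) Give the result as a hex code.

#5b6324 is rgb(91, 99, 36).
Lerp each channel 48% toward 128:
  R: 91 + 0.48×(128−91) = 91 + 17.76 = 108.76 → 109
  G: 99 + 13.92 = 112.92 → 113
  B: 36 + 44.16 = 80.16 → 80
rgb(109, 113, 80) = #6d7150.

#6d7150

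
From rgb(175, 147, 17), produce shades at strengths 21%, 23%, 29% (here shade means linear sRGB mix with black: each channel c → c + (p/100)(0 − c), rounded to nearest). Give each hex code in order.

21%: (175 − 36.75 = 138.25→138, 147 − 30.87 = 116.13→116, 17 − 3.57 = 13.43→13) → #8A740D
23%: (175 − 40.25 = 134.75→135, 147 − 33.81 = 113.19→113, 17 − 3.91 = 13.09→13) → #87710D
29%: (175 − 50.75 = 124.25→124, 147 − 42.63 = 104.37→104, 17 − 4.93 = 12.07→12) → #7C680C

#8A740D, #87710D, #7C680C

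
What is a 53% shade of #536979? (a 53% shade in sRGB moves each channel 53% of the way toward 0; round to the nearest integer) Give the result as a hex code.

#273139

#536979 is rgb(83, 105, 121).
Lerp each channel 53% toward 0:
  R: 83 + 0.53×(0−83) = 83 − 43.99 = 39.01 → 39
  G: 105 + 0.53×(0−105) = 105 − 55.65 = 49.35 → 49
  B: 121 − 64.13 = 56.87 → 57
rgb(39, 49, 57) = #273139.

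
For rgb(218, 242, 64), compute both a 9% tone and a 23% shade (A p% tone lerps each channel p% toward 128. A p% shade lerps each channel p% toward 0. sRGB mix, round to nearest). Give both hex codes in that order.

#d2e846, #a8ba31

9% tone:
  R: 218 + 0.09×(128−218) = 218 − 8.1 = 209.9 → 210
  G: 242 + 0.09×(128−242) = 242 − 10.26 = 231.74 → 232
  B: 64 + 5.76 = 69.76 → 70
  → #d2e846
23% shade:
  R: 218 + 0.23×(0−218) = 218 − 50.14 = 167.86 → 168
  G: 242 − 55.66 = 186.34 → 186
  B: 64 + 0.23×(0−64) = 64 − 14.72 = 49.28 → 49
  → #a8ba31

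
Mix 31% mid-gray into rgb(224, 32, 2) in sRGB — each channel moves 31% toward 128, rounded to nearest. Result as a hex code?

Per channel, c → c + 0.31(128 − c):
  R: 224 + 0.31×(128−224) = 224 − 29.76 = 194.24 → 194
  G: 32 + 29.76 = 61.76 → 62
  B: 2 + 39.06 = 41.06 → 41
rgb(194, 62, 41) = #c23e29.

#c23e29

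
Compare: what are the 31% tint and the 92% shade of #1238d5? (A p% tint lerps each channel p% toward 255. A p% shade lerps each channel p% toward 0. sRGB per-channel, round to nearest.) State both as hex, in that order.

#5b76e2, #010411

#1238d5 is rgb(18, 56, 213).
31% tint:
  R: 18 + 73.47 = 91.47 → 91
  G: 56 + 0.31×(255−56) = 56 + 61.69 = 117.69 → 118
  B: 213 + 13.02 = 226.02 → 226
  → #5b76e2
92% shade:
  R: 18 + 0.92×(0−18) = 18 − 16.56 = 1.44 → 1
  G: 56 − 51.52 = 4.48 → 4
  B: 213 − 195.96 = 17.04 → 17
  → #010411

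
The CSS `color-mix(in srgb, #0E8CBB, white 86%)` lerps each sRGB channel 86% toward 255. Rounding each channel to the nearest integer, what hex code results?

#DDEFF5

#0E8CBB is rgb(14, 140, 187).
An 86% tint moves each channel 86% toward 255:
  R: 14 + 0.86×(255−14) = 14 + 207.26 = 221.26 → 221
  G: 140 + 0.86×(255−140) = 140 + 98.9 = 238.9 → 239
  B: 187 + 0.86×(255−187) = 187 + 58.48 = 245.48 → 245
rgb(221, 239, 245) = #DDEFF5.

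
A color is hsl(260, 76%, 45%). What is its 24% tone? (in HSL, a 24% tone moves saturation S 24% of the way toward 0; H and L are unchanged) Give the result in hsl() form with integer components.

hsl(260, 58%, 45%)

S moves 24% from 76 toward 0: 76 − 18.24 = 57.76 → 58.
H and L are unchanged.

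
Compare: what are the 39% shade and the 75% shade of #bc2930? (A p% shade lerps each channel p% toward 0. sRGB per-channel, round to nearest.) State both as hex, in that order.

#bc2930 is rgb(188, 41, 48).
39% shade:
  R: 188 − 73.32 = 114.68 → 115
  G: 41 + 0.39×(0−41) = 41 − 15.99 = 25.01 → 25
  B: 48 + 0.39×(0−48) = 48 − 18.72 = 29.28 → 29
  → #73191d
75% shade:
  R: 188 + 0.75×(0−188) = 188 − 141 = 47 → 47
  G: 41 + 0.75×(0−41) = 41 − 30.75 = 10.25 → 10
  B: 48 − 36 = 12 → 12
  → #2f0a0c

#73191d, #2f0a0c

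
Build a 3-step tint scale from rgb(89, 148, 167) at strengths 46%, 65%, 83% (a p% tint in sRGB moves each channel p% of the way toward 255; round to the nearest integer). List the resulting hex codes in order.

46%: (89 + 76.36 = 165.36→165, 148 + 49.22 = 197.22→197, 167 + 40.48 = 207.48→207) → #a5c5cf
65%: (89 + 107.9 = 196.9→197, 148 + 69.55 = 217.55→218, 167 + 57.2 = 224.2→224) → #c5dae0
83%: (89 + 137.78 = 226.78→227, 148 + 88.81 = 236.81→237, 167 + 73.04 = 240.04→240) → #e3edf0

#a5c5cf, #c5dae0, #e3edf0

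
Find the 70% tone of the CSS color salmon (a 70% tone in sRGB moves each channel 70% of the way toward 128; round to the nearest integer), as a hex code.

#A5807C

CSS salmon is rgb(250, 128, 114).
A 70% tone moves each channel 70% toward 128:
  R: 250 − 85.4 = 164.6 → 165
  G: 128 + 0 = 128 → 128
  B: 114 + 0.7×(128−114) = 114 + 9.8 = 123.8 → 124
rgb(165, 128, 124) = #A5807C.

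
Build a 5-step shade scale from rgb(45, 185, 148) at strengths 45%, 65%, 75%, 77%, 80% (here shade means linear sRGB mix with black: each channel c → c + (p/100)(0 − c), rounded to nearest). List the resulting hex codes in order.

45%: (45 − 20.25 = 24.75→25, 185 − 83.25 = 101.75→102, 148 − 66.6 = 81.4→81) → #196651
65%: (45 − 29.25 = 15.75→16, 185 − 120.25 = 64.75→65, 148 − 96.2 = 51.8→52) → #104134
75%: (45 − 33.75 = 11.25→11, 185 − 138.75 = 46.25→46, 148 − 111 = 37→37) → #0b2e25
77%: (45 − 34.65 = 10.35→10, 185 − 142.45 = 42.55→43, 148 − 113.96 = 34.04→34) → #0a2b22
80%: (45 − 36 = 9→9, 185 − 148 = 37→37, 148 − 118.4 = 29.6→30) → #09251e

#196651, #104134, #0b2e25, #0a2b22, #09251e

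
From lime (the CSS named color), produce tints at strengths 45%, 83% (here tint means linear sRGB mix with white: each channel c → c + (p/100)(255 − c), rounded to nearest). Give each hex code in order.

#73ff73, #d4ffd4

CSS lime is rgb(0, 255, 0).
45%: (0 + 114.75 = 114.75→115, 255→255, 0 + 114.75 = 114.75→115) → #73ff73
83%: (0 + 211.65 = 211.65→212, 255→255, 0 + 211.65 = 211.65→212) → #d4ffd4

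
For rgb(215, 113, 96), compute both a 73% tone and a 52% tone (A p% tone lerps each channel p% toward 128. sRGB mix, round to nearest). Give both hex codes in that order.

#977c77, #aa7971

73% tone:
  R: 215 + 0.73×(128−215) = 215 − 63.51 = 151.49 → 151
  G: 113 + 0.73×(128−113) = 113 + 10.95 = 123.95 → 124
  B: 96 + 0.73×(128−96) = 96 + 23.36 = 119.36 → 119
  → #977c77
52% tone:
  R: 215 − 45.24 = 169.76 → 170
  G: 113 + 7.8 = 120.8 → 121
  B: 96 + 0.52×(128−96) = 96 + 16.64 = 112.64 → 113
  → #aa7971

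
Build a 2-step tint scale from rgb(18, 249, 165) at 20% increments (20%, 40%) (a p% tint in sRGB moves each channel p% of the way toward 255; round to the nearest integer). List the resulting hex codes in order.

#41FAB7, #71FBC9

20%: (18 + 47.4 = 65.4→65, 249 + 1.2 = 250.2→250, 165 + 18 = 183→183) → #41FAB7
40%: (18 + 94.8 = 112.8→113, 249 + 2.4 = 251.4→251, 165 + 36 = 201→201) → #71FBC9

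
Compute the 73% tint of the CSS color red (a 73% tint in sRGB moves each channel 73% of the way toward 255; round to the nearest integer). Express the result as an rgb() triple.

rgb(255, 186, 186)

CSS red is rgb(255, 0, 0).
Lerp each channel 73% toward 255:
  R: 255 + 0 = 255 → 255
  G: 0 + 186.15 = 186.15 → 186
  B: 0 + 0.73×(255−0) = 0 + 186.15 = 186.15 → 186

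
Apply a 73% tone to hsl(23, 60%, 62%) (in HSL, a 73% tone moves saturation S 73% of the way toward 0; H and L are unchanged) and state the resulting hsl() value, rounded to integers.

S moves 73% from 60 toward 0: 60 − 43.8 = 16.2 → 16.
H and L are unchanged.

hsl(23, 16%, 62%)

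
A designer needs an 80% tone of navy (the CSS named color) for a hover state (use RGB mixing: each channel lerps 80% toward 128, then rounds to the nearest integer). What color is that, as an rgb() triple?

rgb(102, 102, 128)

CSS navy is rgb(0, 0, 128).
An 80% tone moves each channel 80% toward 128:
  R: 0 + 102.4 = 102.4 → 102
  G: 0 + 102.4 = 102.4 → 102
  B: 128 + 0 = 128 → 128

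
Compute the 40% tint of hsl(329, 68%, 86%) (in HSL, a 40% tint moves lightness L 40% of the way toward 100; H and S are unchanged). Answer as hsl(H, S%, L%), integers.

L moves 40% from 86 toward 100: 86 + 5.6 = 91.6 → 92.
H and S are unchanged.

hsl(329, 68%, 92%)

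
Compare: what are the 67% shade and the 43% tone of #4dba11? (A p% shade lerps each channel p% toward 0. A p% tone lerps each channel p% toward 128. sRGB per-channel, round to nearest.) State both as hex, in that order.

#193d06, #63a141

#4dba11 is rgb(77, 186, 17).
67% shade:
  R: 77 + 0.67×(0−77) = 77 − 51.59 = 25.41 → 25
  G: 186 − 124.62 = 61.38 → 61
  B: 17 + 0.67×(0−17) = 17 − 11.39 = 5.61 → 6
  → #193d06
43% tone:
  R: 77 + 0.43×(128−77) = 77 + 21.93 = 98.93 → 99
  G: 186 + 0.43×(128−186) = 186 − 24.94 = 161.06 → 161
  B: 17 + 0.43×(128−17) = 17 + 47.73 = 64.73 → 65
  → #63a141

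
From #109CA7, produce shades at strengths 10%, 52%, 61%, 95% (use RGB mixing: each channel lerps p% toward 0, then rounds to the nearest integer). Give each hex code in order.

#0E8C96, #084B50, #063D41, #010808

#109CA7 is rgb(16, 156, 167).
10%: (16 − 1.6 = 14.4→14, 156 − 15.6 = 140.4→140, 167 − 16.7 = 150.3→150) → #0E8C96
52%: (16 − 8.32 = 7.68→8, 156 − 81.12 = 74.88→75, 167 − 86.84 = 80.16→80) → #084B50
61%: (16 − 9.76 = 6.24→6, 156 − 95.16 = 60.84→61, 167 − 101.87 = 65.13→65) → #063D41
95%: (16 − 15.2 = 0.8→1, 156 − 148.2 = 7.8→8, 167 − 158.65 = 8.35→8) → #010808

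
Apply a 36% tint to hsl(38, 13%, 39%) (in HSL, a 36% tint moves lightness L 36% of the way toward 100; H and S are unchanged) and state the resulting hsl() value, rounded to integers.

L moves 36% from 39 toward 100: 39 + 21.96 = 60.96 → 61.
H and S are unchanged.

hsl(38, 13%, 61%)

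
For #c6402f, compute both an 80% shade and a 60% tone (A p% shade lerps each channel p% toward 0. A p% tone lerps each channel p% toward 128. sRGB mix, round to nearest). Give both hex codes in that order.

#c6402f is rgb(198, 64, 47).
80% shade:
  R: 198 − 158.4 = 39.6 → 40
  G: 64 + 0.8×(0−64) = 64 − 51.2 = 12.8 → 13
  B: 47 − 37.6 = 9.4 → 9
  → #280d09
60% tone:
  R: 198 + 0.6×(128−198) = 198 − 42 = 156 → 156
  G: 64 + 38.4 = 102.4 → 102
  B: 47 + 0.6×(128−47) = 47 + 48.6 = 95.6 → 96
  → #9c6660

#280d09, #9c6660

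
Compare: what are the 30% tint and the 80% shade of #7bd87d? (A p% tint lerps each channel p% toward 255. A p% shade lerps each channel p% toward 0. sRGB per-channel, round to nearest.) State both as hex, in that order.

#7bd87d is rgb(123, 216, 125).
30% tint:
  R: 123 + 39.6 = 162.6 → 163
  G: 216 + 11.7 = 227.7 → 228
  B: 125 + 0.3×(255−125) = 125 + 39 = 164 → 164
  → #a3e4a4
80% shade:
  R: 123 + 0.8×(0−123) = 123 − 98.4 = 24.6 → 25
  G: 216 + 0.8×(0−216) = 216 − 172.8 = 43.2 → 43
  B: 125 − 100 = 25 → 25
  → #192b19

#a3e4a4, #192b19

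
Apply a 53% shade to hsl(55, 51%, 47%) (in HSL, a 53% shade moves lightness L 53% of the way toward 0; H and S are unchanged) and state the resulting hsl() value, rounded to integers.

L moves 53% from 47 toward 0: 47 − 24.91 = 22.09 → 22.
H and S are unchanged.

hsl(55, 51%, 22%)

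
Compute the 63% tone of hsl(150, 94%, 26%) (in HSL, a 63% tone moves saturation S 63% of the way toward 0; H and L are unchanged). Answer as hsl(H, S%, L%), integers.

S moves 63% from 94 toward 0: 94 − 59.22 = 34.78 → 35.
H and L are unchanged.

hsl(150, 35%, 26%)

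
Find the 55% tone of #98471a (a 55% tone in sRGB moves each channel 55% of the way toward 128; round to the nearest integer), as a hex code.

#98471a is rgb(152, 71, 26).
Per channel, c → c + 0.55(128 − c):
  R: 152 + 0.55×(128−152) = 152 − 13.2 = 138.8 → 139
  G: 71 + 0.55×(128−71) = 71 + 31.35 = 102.35 → 102
  B: 26 + 56.1 = 82.1 → 82
rgb(139, 102, 82) = #8b6652.

#8b6652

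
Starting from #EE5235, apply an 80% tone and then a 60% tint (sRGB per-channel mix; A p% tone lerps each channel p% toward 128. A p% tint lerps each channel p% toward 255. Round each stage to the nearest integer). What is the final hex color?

#EE5235 is rgb(238, 82, 53).
An 80% tone moves each channel 80% toward 128:
  R: 238 + 0.8×(128−238) = 238 − 88 = 150 → 150
  G: 82 + 0.8×(128−82) = 82 + 36.8 = 118.8 → 119
  B: 53 + 0.8×(128−53) = 53 + 60 = 113 → 113
After the tone: rgb(150, 119, 113) = #967771.
A 60% tint moves each channel 60% toward 255:
  R: 150 + 0.6×(255−150) = 150 + 63 = 213 → 213
  G: 119 + 0.6×(255−119) = 119 + 81.6 = 200.6 → 201
  B: 113 + 0.6×(255−113) = 113 + 85.2 = 198.2 → 198
rgb(213, 201, 198) = #D5C9C6.

#D5C9C6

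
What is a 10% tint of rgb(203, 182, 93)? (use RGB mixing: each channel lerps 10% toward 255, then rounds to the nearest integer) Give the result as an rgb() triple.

rgb(208, 189, 109)

Per channel, c → c + 0.1(255 − c):
  R: 203 + 5.2 = 208.2 → 208
  G: 182 + 7.3 = 189.3 → 189
  B: 93 + 16.2 = 109.2 → 109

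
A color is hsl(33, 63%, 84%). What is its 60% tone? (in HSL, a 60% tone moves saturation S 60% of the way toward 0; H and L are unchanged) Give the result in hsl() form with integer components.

S moves 60% from 63 toward 0: 63 − 37.8 = 25.2 → 25.
H and L are unchanged.

hsl(33, 25%, 84%)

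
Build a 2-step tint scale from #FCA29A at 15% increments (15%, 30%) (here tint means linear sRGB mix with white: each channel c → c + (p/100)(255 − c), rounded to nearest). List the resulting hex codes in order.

#FCA29A is rgb(252, 162, 154).
15%: (252→252, 162 + 13.95 = 175.95→176, 154 + 15.15 = 169.15→169) → #FCB0A9
30%: (252 + 0.9 = 252.9→253, 162 + 27.9 = 189.9→190, 154 + 30.3 = 184.3→184) → #FDBEB8

#FCB0A9, #FDBEB8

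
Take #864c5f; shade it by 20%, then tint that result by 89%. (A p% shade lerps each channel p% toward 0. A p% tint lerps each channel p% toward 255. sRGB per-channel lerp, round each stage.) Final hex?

#efeaeb

#864c5f is rgb(134, 76, 95).
Lerp each channel 20% toward 0:
  R: 134 + 0.2×(0−134) = 134 − 26.8 = 107.2 → 107
  G: 76 − 15.2 = 60.8 → 61
  B: 95 − 19 = 76 → 76
After the shade: rgb(107, 61, 76) = #6b3d4c.
An 89% tint moves each channel 89% toward 255:
  R: 107 + 0.89×(255−107) = 107 + 131.72 = 238.72 → 239
  G: 61 + 0.89×(255−61) = 61 + 172.66 = 233.66 → 234
  B: 76 + 0.89×(255−76) = 76 + 159.31 = 235.31 → 235
rgb(239, 234, 235) = #efeaeb.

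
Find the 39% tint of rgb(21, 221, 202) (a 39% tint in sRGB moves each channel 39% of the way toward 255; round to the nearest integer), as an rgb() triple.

Per channel, c → c + 0.39(255 − c):
  R: 21 + 91.26 = 112.26 → 112
  G: 221 + 0.39×(255−221) = 221 + 13.26 = 234.26 → 234
  B: 202 + 20.67 = 222.67 → 223

rgb(112, 234, 223)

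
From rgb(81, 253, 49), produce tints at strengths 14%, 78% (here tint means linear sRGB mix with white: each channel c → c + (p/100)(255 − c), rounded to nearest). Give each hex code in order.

14%: (81 + 24.36 = 105.36→105, 253→253, 49 + 28.84 = 77.84→78) → #69FD4E
78%: (81 + 135.72 = 216.72→217, 253 + 1.56 = 254.56→255, 49 + 160.68 = 209.68→210) → #D9FFD2

#69FD4E, #D9FFD2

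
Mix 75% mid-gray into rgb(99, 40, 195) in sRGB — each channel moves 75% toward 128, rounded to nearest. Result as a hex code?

A 75% tone moves each channel 75% toward 128:
  R: 99 + 21.75 = 120.75 → 121
  G: 40 + 0.75×(128−40) = 40 + 66 = 106 → 106
  B: 195 + 0.75×(128−195) = 195 − 50.25 = 144.75 → 145
rgb(121, 106, 145) = #796A91.

#796A91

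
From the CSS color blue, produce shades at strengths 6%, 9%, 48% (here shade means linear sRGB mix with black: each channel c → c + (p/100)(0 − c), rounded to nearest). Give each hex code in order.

#0000F0, #0000E8, #000085

CSS blue is rgb(0, 0, 255).
6%: (0→0, 0→0, 255 − 15.3 = 239.7→240) → #0000F0
9%: (0→0, 0→0, 255 − 22.95 = 232.05→232) → #0000E8
48%: (0→0, 0→0, 255 − 122.4 = 132.6→133) → #000085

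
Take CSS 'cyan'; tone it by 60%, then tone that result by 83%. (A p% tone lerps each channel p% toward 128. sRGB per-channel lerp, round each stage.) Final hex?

#778989

CSS cyan is rgb(0, 255, 255).
Lerp each channel 60% toward 128:
  R: 0 + 0.6×(128−0) = 0 + 76.8 = 76.8 → 77
  G: 255 + 0.6×(128−255) = 255 − 76.2 = 178.8 → 179
  B: 255 + 0.6×(128−255) = 255 − 76.2 = 178.8 → 179
After the tone: rgb(77, 179, 179) = #4DB3B3.
Lerp each channel 83% toward 128:
  R: 77 + 42.33 = 119.33 → 119
  G: 179 + 0.83×(128−179) = 179 − 42.33 = 136.67 → 137
  B: 179 + 0.83×(128−179) = 179 − 42.33 = 136.67 → 137
rgb(119, 137, 137) = #778989.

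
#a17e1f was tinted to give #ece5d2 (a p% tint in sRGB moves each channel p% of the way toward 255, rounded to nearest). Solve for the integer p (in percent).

#a17e1f is rgb(161, 126, 31); #ece5d2 is rgb(236, 229, 210).
On the B channel (widest range): 210 ≈ 31 + (p/100)(255 − 31), so p ≈ 100×(210 − 31)/(255 − 31) = 17900/224 = 79.91.
p = 80 reproduces all three channels after rounding.

80%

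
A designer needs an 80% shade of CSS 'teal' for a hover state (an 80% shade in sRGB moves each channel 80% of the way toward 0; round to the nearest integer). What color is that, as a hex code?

#001a1a

CSS teal is rgb(0, 128, 128).
Per channel, c → c + 0.8(0 − c):
  R: 0 + 0.8×(0−0) = 0 + 0 = 0 → 0
  G: 128 − 102.4 = 25.6 → 26
  B: 128 − 102.4 = 25.6 → 26
rgb(0, 26, 26) = #001a1a.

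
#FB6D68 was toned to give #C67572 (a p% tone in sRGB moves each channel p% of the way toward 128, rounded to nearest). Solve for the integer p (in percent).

#FB6D68 is rgb(251, 109, 104); #C67572 is rgb(198, 117, 114).
On the R channel (widest range): 198 ≈ 251 + (p/100)(128 − 251), so p ≈ 100×(198 − 251)/(128 − 251) = -5300/-123 = 43.09.
p = 43 reproduces all three channels after rounding.

43%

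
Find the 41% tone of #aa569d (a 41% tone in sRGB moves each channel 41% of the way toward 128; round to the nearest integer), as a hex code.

#996791

#aa569d is rgb(170, 86, 157).
A 41% tone moves each channel 41% toward 128:
  R: 170 − 17.22 = 152.78 → 153
  G: 86 + 17.22 = 103.22 → 103
  B: 157 − 11.89 = 145.11 → 145
rgb(153, 103, 145) = #996791.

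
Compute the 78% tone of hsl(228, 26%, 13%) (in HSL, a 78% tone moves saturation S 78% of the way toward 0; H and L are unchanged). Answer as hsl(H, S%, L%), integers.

hsl(228, 6%, 13%)

S moves 78% from 26 toward 0: 26 − 20.28 = 5.72 → 6.
H and L are unchanged.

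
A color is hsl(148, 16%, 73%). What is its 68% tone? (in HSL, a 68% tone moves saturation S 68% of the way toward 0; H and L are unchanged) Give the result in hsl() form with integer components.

S moves 68% from 16 toward 0: 16 − 10.88 = 5.12 → 5.
H and L are unchanged.

hsl(148, 5%, 73%)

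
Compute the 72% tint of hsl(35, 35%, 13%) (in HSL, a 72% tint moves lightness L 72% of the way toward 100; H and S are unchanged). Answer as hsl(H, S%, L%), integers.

L moves 72% from 13 toward 100: 13 + 62.64 = 75.64 → 76.
H and S are unchanged.

hsl(35, 35%, 76%)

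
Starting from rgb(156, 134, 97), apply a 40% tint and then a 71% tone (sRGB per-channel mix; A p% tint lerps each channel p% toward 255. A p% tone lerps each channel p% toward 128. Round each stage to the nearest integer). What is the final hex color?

#949089

Lerp each channel 40% toward 255:
  R: 156 + 0.4×(255−156) = 156 + 39.6 = 195.6 → 196
  G: 134 + 0.4×(255−134) = 134 + 48.4 = 182.4 → 182
  B: 97 + 63.2 = 160.2 → 160
After the tint: rgb(196, 182, 160) = #c4b6a0.
Per channel, c → c + 0.71(128 − c):
  R: 196 − 48.28 = 147.72 → 148
  G: 182 − 38.34 = 143.66 → 144
  B: 160 − 22.72 = 137.28 → 137
rgb(148, 144, 137) = #949089.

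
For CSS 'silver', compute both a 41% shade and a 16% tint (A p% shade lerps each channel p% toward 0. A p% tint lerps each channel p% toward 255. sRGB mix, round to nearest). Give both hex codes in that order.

#717171, #cacaca

CSS silver is rgb(192, 192, 192).
41% shade:
  R: 192 + 0.41×(0−192) = 192 − 78.72 = 113.28 → 113
  G: 192 − 78.72 = 113.28 → 113
  B: 192 + 0.41×(0−192) = 192 − 78.72 = 113.28 → 113
  → #717171
16% tint:
  R: 192 + 0.16×(255−192) = 192 + 10.08 = 202.08 → 202
  G: 192 + 10.08 = 202.08 → 202
  B: 192 + 0.16×(255−192) = 192 + 10.08 = 202.08 → 202
  → #cacaca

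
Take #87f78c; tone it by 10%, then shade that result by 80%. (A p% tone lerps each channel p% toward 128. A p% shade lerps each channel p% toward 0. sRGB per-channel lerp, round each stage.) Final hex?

#87f78c is rgb(135, 247, 140).
A 10% tone moves each channel 10% toward 128:
  R: 135 + 0.1×(128−135) = 135 − 0.7 = 134.3 → 134
  G: 247 − 11.9 = 235.1 → 235
  B: 140 − 1.2 = 138.8 → 139
After the tone: rgb(134, 235, 139) = #86eb8b.
Per channel, c → c + 0.8(0 − c):
  R: 134 + 0.8×(0−134) = 134 − 107.2 = 26.8 → 27
  G: 235 + 0.8×(0−235) = 235 − 188 = 47 → 47
  B: 139 + 0.8×(0−139) = 139 − 111.2 = 27.8 → 28
rgb(27, 47, 28) = #1b2f1c.

#1b2f1c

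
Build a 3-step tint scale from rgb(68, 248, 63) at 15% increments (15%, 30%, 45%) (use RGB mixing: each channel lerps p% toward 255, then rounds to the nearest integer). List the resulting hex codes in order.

#60F95C, #7CFA79, #98FB95

15%: (68 + 28.05 = 96.05→96, 248 + 1.05 = 249.05→249, 63 + 28.8 = 91.8→92) → #60F95C
30%: (68 + 56.1 = 124.1→124, 248 + 2.1 = 250.1→250, 63 + 57.6 = 120.6→121) → #7CFA79
45%: (68 + 84.15 = 152.15→152, 248 + 3.15 = 251.15→251, 63 + 86.4 = 149.4→149) → #98FB95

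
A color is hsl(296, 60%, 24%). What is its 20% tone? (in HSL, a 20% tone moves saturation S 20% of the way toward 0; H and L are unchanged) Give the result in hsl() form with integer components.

S moves 20% from 60 toward 0: 60 − 12 = 48 → 48.
H and L are unchanged.

hsl(296, 48%, 24%)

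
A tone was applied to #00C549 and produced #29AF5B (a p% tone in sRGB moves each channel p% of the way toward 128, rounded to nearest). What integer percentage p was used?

#00C549 is rgb(0, 197, 73); #29AF5B is rgb(41, 175, 91).
On the R channel (widest range): 41 ≈ 0 + (p/100)(128 − 0), so p ≈ 100×(41 − 0)/(128 − 0) = 4100/128 = 32.03.
p = 32 reproduces all three channels after rounding.

32%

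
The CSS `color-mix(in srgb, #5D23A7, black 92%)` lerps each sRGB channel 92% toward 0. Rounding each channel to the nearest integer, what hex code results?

#07030D

#5D23A7 is rgb(93, 35, 167).
Per channel, c → c + 0.92(0 − c):
  R: 93 + 0.92×(0−93) = 93 − 85.56 = 7.44 → 7
  G: 35 + 0.92×(0−35) = 35 − 32.2 = 2.8 → 3
  B: 167 + 0.92×(0−167) = 167 − 153.64 = 13.36 → 13
rgb(7, 3, 13) = #07030D.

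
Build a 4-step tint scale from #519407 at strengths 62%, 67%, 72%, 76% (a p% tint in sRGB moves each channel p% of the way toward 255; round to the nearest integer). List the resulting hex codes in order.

#519407 is rgb(81, 148, 7).
62%: (81 + 107.88 = 188.88→189, 148 + 66.34 = 214.34→214, 7 + 153.76 = 160.76→161) → #bdd6a1
67%: (81 + 116.58 = 197.58→198, 148 + 71.69 = 219.69→220, 7 + 166.16 = 173.16→173) → #c6dcad
72%: (81 + 125.28 = 206.28→206, 148 + 77.04 = 225.04→225, 7 + 178.56 = 185.56→186) → #cee1ba
76%: (81 + 132.24 = 213.24→213, 148 + 81.32 = 229.32→229, 7 + 188.48 = 195.48→195) → #d5e5c3

#bdd6a1, #c6dcad, #cee1ba, #d5e5c3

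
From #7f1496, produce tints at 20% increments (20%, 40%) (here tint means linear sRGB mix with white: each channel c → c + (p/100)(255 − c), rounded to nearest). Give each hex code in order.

#9943ab, #b272c0

#7f1496 is rgb(127, 20, 150).
20%: (127 + 25.6 = 152.6→153, 20 + 47 = 67→67, 150 + 21 = 171→171) → #9943ab
40%: (127 + 51.2 = 178.2→178, 20 + 94 = 114→114, 150 + 42 = 192→192) → #b272c0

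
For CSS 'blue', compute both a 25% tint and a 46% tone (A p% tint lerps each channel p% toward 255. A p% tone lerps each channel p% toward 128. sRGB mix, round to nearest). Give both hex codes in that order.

#4040FF, #3B3BC5

CSS blue is rgb(0, 0, 255).
25% tint:
  R: 0 + 0.25×(255−0) = 0 + 63.75 = 63.75 → 64
  G: 0 + 63.75 = 63.75 → 64
  B: 255 + 0.25×(255−255) = 255 + 0 = 255 → 255
  → #4040FF
46% tone:
  R: 0 + 58.88 = 58.88 → 59
  G: 0 + 0.46×(128−0) = 0 + 58.88 = 58.88 → 59
  B: 255 + 0.46×(128−255) = 255 − 58.42 = 196.58 → 197
  → #3B3BC5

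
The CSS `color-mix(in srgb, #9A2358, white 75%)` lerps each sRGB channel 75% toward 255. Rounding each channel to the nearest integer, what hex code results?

#E6C8D5

#9A2358 is rgb(154, 35, 88).
Per channel, c → c + 0.75(255 − c):
  R: 154 + 0.75×(255−154) = 154 + 75.75 = 229.75 → 230
  G: 35 + 0.75×(255−35) = 35 + 165 = 200 → 200
  B: 88 + 125.25 = 213.25 → 213
rgb(230, 200, 213) = #E6C8D5.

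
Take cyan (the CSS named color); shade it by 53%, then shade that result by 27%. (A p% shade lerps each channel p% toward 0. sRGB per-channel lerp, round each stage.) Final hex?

CSS cyan is rgb(0, 255, 255).
Lerp each channel 53% toward 0:
  R: 0 + 0.53×(0−0) = 0 + 0 = 0 → 0
  G: 255 + 0.53×(0−255) = 255 − 135.15 = 119.85 → 120
  B: 255 − 135.15 = 119.85 → 120
After the shade: rgb(0, 120, 120) = #007878.
Per channel, c → c + 0.27(0 − c):
  R: 0 + 0 = 0 → 0
  G: 120 − 32.4 = 87.6 → 88
  B: 120 + 0.27×(0−120) = 120 − 32.4 = 87.6 → 88
rgb(0, 88, 88) = #005858.

#005858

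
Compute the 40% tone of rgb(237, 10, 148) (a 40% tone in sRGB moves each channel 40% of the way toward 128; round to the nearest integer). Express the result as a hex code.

Per channel, c → c + 0.4(128 − c):
  R: 237 − 43.6 = 193.4 → 193
  G: 10 + 0.4×(128−10) = 10 + 47.2 = 57.2 → 57
  B: 148 + 0.4×(128−148) = 148 − 8 = 140 → 140
rgb(193, 57, 140) = #C1398C.

#C1398C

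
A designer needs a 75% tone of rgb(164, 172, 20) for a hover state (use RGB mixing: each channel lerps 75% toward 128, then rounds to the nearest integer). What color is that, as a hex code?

Per channel, c → c + 0.75(128 − c):
  R: 164 + 0.75×(128−164) = 164 − 27 = 137 → 137
  G: 172 + 0.75×(128−172) = 172 − 33 = 139 → 139
  B: 20 + 81 = 101 → 101
rgb(137, 139, 101) = #898B65.

#898B65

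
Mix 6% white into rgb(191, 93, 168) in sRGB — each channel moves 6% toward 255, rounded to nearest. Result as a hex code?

A 6% tint moves each channel 6% toward 255:
  R: 191 + 0.06×(255−191) = 191 + 3.84 = 194.84 → 195
  G: 93 + 9.72 = 102.72 → 103
  B: 168 + 5.22 = 173.22 → 173
rgb(195, 103, 173) = #C367AD.

#C367AD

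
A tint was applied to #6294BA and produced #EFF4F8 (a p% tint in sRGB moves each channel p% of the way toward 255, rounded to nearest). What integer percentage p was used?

#6294BA is rgb(98, 148, 186); #EFF4F8 is rgb(239, 244, 248).
On the R channel (widest range): 239 ≈ 98 + (p/100)(255 − 98), so p ≈ 100×(239 − 98)/(255 − 98) = 14100/157 = 89.81.
p = 90 reproduces all three channels after rounding.

90%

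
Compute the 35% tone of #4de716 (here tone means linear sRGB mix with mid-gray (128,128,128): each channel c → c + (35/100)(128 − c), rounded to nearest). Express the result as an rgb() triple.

rgb(95, 195, 59)

#4de716 is rgb(77, 231, 22).
Per channel, c → c + 0.35(128 − c):
  R: 77 + 0.35×(128−77) = 77 + 17.85 = 94.85 → 95
  G: 231 − 36.05 = 194.95 → 195
  B: 22 + 0.35×(128−22) = 22 + 37.1 = 59.1 → 59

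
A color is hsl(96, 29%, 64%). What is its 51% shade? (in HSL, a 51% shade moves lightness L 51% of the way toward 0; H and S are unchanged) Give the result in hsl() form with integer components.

L moves 51% from 64 toward 0: 64 − 32.64 = 31.36 → 31.
H and S are unchanged.

hsl(96, 29%, 31%)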